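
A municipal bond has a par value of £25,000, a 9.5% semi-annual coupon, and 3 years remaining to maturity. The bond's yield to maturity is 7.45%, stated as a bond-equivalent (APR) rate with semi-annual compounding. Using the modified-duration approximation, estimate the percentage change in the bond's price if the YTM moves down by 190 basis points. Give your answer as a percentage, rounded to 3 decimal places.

Periodic yield y = 0.03725. Modified duration first:
  t   CF        PV=CF/(1+0.03725)^t    t·PV
  1     1,187.50     1,144.8542     1,144.8542
  2     1,187.50     1,103.7399     2,207.4797
  3     1,187.50     1,064.1021     3,192.3062
  4     1,187.50     1,025.8878     4,103.5510
  5     1,187.50       989.0458     4,945.2290
  6    26,187.50    21,027.7778   126,166.6668
  Σ                 26,355.4075   141,760.0869
P = 26,355.4075; D_Mac = 5.37879 half-year periods = 2.68939 yrs; D_mod = 2.68939/(1+0.03725) = 2.59281 yrs.
ΔP/P ≈ -D_mod · Δy = -2.59281 × (-0.019) = +0.049263 = +4.9263%.

+4.926%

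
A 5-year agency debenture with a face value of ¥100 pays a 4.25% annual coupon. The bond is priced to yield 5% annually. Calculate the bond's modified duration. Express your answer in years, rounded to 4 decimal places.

Periodic yield y = 0.05. First find Macaulay duration:
  t   CF        PV=CF/(1+0.05)^t    t·PV
  1         4.25         4.0476         4.0476
  2         4.25         3.8549         7.7098
  3         4.25         3.6713        11.0139
  4         4.25         3.4965        13.9859
  5       104.25        81.6826       408.4130
  Σ                     96.7529       445.1703
P = 96.7529; Macaulay duration = 445.1703 / 96.7529 = 4.60111 years.
Modified duration = D_Mac / (1 + y) = 4.60111 / 1.05 = 4.38201 years.

4.3820 years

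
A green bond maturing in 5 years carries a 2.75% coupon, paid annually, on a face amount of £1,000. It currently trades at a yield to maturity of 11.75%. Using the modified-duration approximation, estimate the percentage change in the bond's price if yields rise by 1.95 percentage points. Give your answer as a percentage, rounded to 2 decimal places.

Periodic yield y = 0.1175. Modified duration first:
  t   CF        PV=CF/(1+0.1175)^t    t·PV
  1        27.50        24.6085        24.6085
  2        27.50        22.0210        44.0421
  3        27.50        19.7056        59.1169
  4        27.50        17.6337        70.5347
  5     1,027.50       589.5819     2,947.9097
  Σ                    673.5508     3,146.2118
P = 673.5508; D_Mac = 4.67108 yrs; D_mod = 4.67108/(1+0.1175) = 4.17994 yrs.
ΔP/P ≈ -D_mod · Δy = -4.17994 × (+0.0195) = -0.081509 = -8.1509%.

-8.15%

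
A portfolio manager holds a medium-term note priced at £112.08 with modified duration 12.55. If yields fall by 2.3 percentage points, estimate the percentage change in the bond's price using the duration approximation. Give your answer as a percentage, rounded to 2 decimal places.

Duration approximation: ΔP/P ≈ -D_mod · Δy = -12.55 × (-0.023) = +0.288650.
As a percentage: +28.8650%.

+28.87%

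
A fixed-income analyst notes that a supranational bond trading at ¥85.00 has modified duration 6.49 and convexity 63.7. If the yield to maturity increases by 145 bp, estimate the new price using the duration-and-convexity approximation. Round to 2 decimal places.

Duration effect: -D_mod·Δy = -6.49 × (+0.0145) = -0.094105
Convexity effect: ½·C·(Δy)² = 0.5 × 63.7 × (0.0145)² = +0.0066964625
ΔP/P ≈ -0.094105 + 0.0066964625 = -0.0874085375
New price ≈ 85.00 × (1 - 0.0874085375) = 77.5702743125.

¥77.57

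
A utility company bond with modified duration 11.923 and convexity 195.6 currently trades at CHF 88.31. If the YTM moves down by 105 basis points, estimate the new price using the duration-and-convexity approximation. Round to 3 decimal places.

CHF 100.318

Duration effect: -D_mod·Δy = -11.923 × (-0.0105) = +0.1251915
Convexity effect: ½·C·(Δy)² = 0.5 × 195.6 × (-0.0105)² = +0.01078245
ΔP/P ≈ +0.1251915 + 0.01078245 = +0.13597395
New price ≈ 88.31 × (1 + 0.13597395) = 100.3178595245.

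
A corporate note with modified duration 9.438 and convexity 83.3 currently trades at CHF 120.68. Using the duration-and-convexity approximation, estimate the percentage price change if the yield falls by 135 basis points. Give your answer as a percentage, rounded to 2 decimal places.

+13.50%

Duration effect: -D_mod·Δy = -9.438 × (-0.0135) = +0.127413
Convexity effect: ½·C·(Δy)² = 0.5 × 83.3 × (-0.0135)² = +0.0075907125
ΔP/P ≈ +0.127413 + 0.0075907125 = +0.1350037125
= +13.50037125%.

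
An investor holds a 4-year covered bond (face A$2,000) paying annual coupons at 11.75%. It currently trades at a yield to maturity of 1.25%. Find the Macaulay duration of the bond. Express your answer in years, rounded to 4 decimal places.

3.5092 years

Periodic yield y = 0.0125. Discount each cash flow and weight by its year:
  t   CF        PV=CF/(1+0.0125)^t    t·PV
  1       235.00       232.0988       232.0988
  2       235.00       229.2333       458.4667
  3       235.00       226.4033       679.2099
  4     2,235.00     2,126.6568     8,506.6270
  Σ                  2,814.3922     9,876.4024
Price P = Σ PV = 2,814.3922.
Macaulay duration = Σ(t·PV) / P = 9,876.4024 / 2,814.3922 = 3.50925 years.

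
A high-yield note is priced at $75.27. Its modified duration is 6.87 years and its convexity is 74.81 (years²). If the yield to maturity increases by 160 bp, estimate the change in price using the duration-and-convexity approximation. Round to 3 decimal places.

Duration effect: -D_mod·Δy = -6.87 × (+0.016) = -0.109920
Convexity effect: ½·C·(Δy)² = 0.5 × 74.81 × (0.016)² = +0.00957568
ΔP/P ≈ -0.109920 + 0.00957568 = -0.10034432
ΔP ≈ 75.27 × (-0.10034432) = -7.5529169664.

-$7.553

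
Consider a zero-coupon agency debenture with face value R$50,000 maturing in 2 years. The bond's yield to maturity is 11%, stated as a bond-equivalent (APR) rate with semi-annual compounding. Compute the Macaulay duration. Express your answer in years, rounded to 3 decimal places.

A zero-coupon bond has a single cash flow at maturity, so its Macaulay duration equals its maturity: 2 years.
(Equivalently: 4 semi-annual periods ÷ 2 = 2 years.)

2.000 years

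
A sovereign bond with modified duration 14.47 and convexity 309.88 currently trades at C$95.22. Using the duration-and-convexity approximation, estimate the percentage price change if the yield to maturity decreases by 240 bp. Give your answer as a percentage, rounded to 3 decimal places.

+43.653%

Duration effect: -D_mod·Δy = -14.47 × (-0.024) = +0.347280
Convexity effect: ½·C·(Δy)² = 0.5 × 309.88 × (-0.024)² = +0.08924544
ΔP/P ≈ +0.347280 + 0.08924544 = +0.43652544
= +43.652544%.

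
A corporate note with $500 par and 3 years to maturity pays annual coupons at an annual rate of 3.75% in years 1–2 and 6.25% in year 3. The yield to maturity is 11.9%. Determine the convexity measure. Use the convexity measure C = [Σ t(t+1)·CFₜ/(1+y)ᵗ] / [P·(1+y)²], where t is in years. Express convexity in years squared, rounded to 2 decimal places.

9.08

With y = 0.119:
  t   CF        PV=CF/(1+0.119)^t    t·PV        t(t+1)·PV
  1        18.75        16.7560        16.7560          33.5121
  2        18.75        14.9741        29.9482          89.8447
  3       531.25       379.1479     1,137.4438       4,549.7751
  Σ                    410.8781     1,184.1480       4,673.1318
P = 410.8781.
Convexity = Σ t(t+1)·PV / [P·(1+y)²] = 4,673.1318 / (410.8781 × 1.252161) = 9.08312.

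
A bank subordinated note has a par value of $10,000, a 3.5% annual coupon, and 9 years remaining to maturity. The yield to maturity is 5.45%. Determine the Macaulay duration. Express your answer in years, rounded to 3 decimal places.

Periodic yield y = 0.0545. Discount each cash flow and weight by its year:
  t   CF        PV=CF/(1+0.0545)^t    t·PV
  1       350.00       331.9109       331.9109
  2       350.00       314.7566       629.5132
  3       350.00       298.4890       895.4669
  4       350.00       283.0621     1,132.2484
  5       350.00       268.4325     1,342.1626
  6       350.00       254.5590     1,527.3543
  7       350.00       241.4026     1,689.8182
  8       350.00       228.9261     1,831.4091
  9    10,350.00     6,419.7940    57,778.1461
  Σ                  8,641.3329    67,158.0296
Price P = Σ PV = 8,641.3329.
Macaulay duration = Σ(t·PV) / P = 67,158.0296 / 8,641.3329 = 7.77172 years.

7.772 years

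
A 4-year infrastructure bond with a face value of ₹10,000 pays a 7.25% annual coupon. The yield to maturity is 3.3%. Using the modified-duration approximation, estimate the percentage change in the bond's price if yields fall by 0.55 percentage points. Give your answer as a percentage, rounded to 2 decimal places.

+1.94%

Periodic yield y = 0.033. Modified duration first:
  t   CF        PV=CF/(1+0.033)^t    t·PV
  1       725.00       701.8393       701.8393
  2       725.00       679.4185     1,358.8370
  3       725.00       657.7139     1,973.1418
  4    10,725.00     9,418.8095    37,675.2381
  Σ                 11,457.7813    41,709.0562
P = 11,457.7813; D_Mac = 3.64024 yrs; D_mod = 3.64024/(1+0.033) = 3.52395 yrs.
ΔP/P ≈ -D_mod · Δy = -3.52395 × (-0.0055) = +0.019382 = +1.9382%.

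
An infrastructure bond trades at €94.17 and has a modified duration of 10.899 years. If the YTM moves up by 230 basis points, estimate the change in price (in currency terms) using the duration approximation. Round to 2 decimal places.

Duration approximation: ΔP/P ≈ -D_mod · Δy = -10.899 × (+0.023) = -0.250677.
ΔP ≈ 94.17 × (-0.250677) = -23.60625309.

-€23.61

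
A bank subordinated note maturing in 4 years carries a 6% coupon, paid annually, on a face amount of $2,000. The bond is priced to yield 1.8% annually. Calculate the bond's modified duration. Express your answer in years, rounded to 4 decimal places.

Periodic yield y = 0.018. First find Macaulay duration:
  t   CF        PV=CF/(1+0.018)^t    t·PV
  1       120.00       117.8782       117.8782
  2       120.00       115.7939       231.5878
  3       120.00       113.7465       341.2394
  4     2,120.00     1,973.9891     7,895.9564
  Σ                  2,321.4077     8,586.6618
P = 2,321.4077; Macaulay duration = 8,586.6618 / 2,321.4077 = 3.69890 years.
Modified duration = D_Mac / (1 + y) = 3.69890 / 1.018 = 3.63350 years.

3.6335 years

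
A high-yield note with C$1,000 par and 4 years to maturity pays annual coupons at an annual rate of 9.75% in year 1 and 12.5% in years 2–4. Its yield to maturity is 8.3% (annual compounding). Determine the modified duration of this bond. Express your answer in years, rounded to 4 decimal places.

Periodic yield y = 0.083. First find Macaulay duration:
  t   CF        PV=CF/(1+0.083)^t    t·PV
  1        97.50        90.0277        90.0277
  2       125.00       106.5744       213.1489
  3       125.00        98.4067       295.2201
  4     1,125.00       817.7842     3,271.1367
  Σ                  1,112.7930     3,869.5333
P = 1,112.7930; Macaulay duration = 3,869.5333 / 1,112.7930 = 3.47732 years.
Modified duration = D_Mac / (1 + y) = 3.47732 / 1.083 = 3.21082 years.

3.2108 years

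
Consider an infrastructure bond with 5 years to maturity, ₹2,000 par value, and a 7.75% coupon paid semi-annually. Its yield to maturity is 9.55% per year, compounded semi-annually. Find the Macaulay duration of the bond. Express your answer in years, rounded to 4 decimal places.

Periodic yield y = 0.04775. Discount each cash flow and weight by its period:
  t   CF        PV=CF/(1+0.04775)^t    t·PV
  1        77.50        73.9680        73.9680
  2        77.50        70.5970       141.1940
  3        77.50        67.3796       202.1389
  4        77.50        64.3089       257.2356
  5        77.50        61.3781       306.8904
  6        77.50        58.5809       351.4851
  7        77.50        55.9111       391.3777
  8        77.50        53.3630       426.9041
  9        77.50        50.9311       458.3795
  10    2,077.50     1,303.0598    13,030.5977
  Σ                  1,859.4775    15,640.1711
Price P = Σ PV = 1,859.4775.
Macaulay duration = Σ(t·PV) / P = 15,640.1711 / 1,859.4775 = 8.41106 half-year periods.
In years: 8.41106 / 2 = 4.20553 years.

4.2055 years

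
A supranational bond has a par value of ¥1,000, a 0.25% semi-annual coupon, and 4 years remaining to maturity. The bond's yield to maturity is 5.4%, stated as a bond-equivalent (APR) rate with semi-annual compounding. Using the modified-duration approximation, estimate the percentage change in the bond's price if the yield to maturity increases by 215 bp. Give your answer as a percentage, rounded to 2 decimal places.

Periodic yield y = 0.027. Modified duration first:
  t   CF        PV=CF/(1+0.027)^t    t·PV
  1         1.25         1.2171         1.2171
  2         1.25         1.1851         2.3703
  3         1.25         1.1540         3.4619
  4         1.25         1.1236         4.4946
  5         1.25         1.0941         5.4705
  6         1.25         1.0653         6.3920
  7         1.25         1.0373         7.2613
  8     1,001.25       809.0567     6,472.4539
  Σ                    816.9334     6,503.1217
P = 816.9334; D_Mac = 7.96041 half-year periods = 3.98020 yrs; D_mod = 3.98020/(1+0.027) = 3.87556 yrs.
ΔP/P ≈ -D_mod · Δy = -3.87556 × (+0.0215) = -0.083325 = -8.3325%.

-8.33%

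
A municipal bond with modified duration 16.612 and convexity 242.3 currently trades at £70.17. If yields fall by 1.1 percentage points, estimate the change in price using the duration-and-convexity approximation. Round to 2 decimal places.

Duration effect: -D_mod·Δy = -16.612 × (-0.011) = +0.182732
Convexity effect: ½·C·(Δy)² = 0.5 × 242.3 × (-0.011)² = +0.01465915
ΔP/P ≈ +0.182732 + 0.01465915 = +0.19739115
ΔP ≈ 70.17 × (+0.19739115) = +13.8509369955.

+£13.85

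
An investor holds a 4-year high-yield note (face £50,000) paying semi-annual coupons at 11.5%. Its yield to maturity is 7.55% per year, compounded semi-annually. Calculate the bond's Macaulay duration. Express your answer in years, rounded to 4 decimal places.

Periodic yield y = 0.03775. Discount each cash flow and weight by its period:
  t   CF        PV=CF/(1+0.03775)^t    t·PV
  1     2,875.00     2,770.4168     2,770.4168
  2     2,875.00     2,669.6379     5,339.2759
  3     2,875.00     2,572.5251     7,717.5753
  4     2,875.00     2,478.9449     9,915.7798
  5     2,875.00     2,388.7689    11,943.8446
  6     2,875.00     2,301.8732    13,811.2392
  7     2,875.00     2,218.1385    15,526.9693
  8    52,875.00    39,310.4888   314,483.9104
  Σ                 56,710.7941   381,509.0112
Price P = Σ PV = 56,710.7941.
Macaulay duration = Σ(t·PV) / P = 381,509.0112 / 56,710.7941 = 6.72727 half-year periods.
In years: 6.72727 / 2 = 3.36364 years.

3.3636 years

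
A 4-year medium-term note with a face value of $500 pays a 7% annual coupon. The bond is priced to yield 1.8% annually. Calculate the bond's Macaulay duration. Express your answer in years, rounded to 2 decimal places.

3.66 years

Periodic yield y = 0.018. Discount each cash flow and weight by its year:
  t   CF        PV=CF/(1+0.018)^t    t·PV
  1        35.00        34.3811        34.3811
  2        35.00        33.7732        67.5464
  3        35.00        33.1761        99.5282
  4       535.00       498.1529     1,992.6116
  Σ                    599.4833     2,194.0674
Price P = Σ PV = 599.4833.
Macaulay duration = Σ(t·PV) / P = 2,194.0674 / 599.4833 = 3.65993 years.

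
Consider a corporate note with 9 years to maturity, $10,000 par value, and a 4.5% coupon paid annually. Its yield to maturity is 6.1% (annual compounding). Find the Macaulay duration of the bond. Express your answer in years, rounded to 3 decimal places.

7.499 years

Periodic yield y = 0.061. Discount each cash flow and weight by its year:
  t   CF        PV=CF/(1+0.061)^t    t·PV
  1       450.00       424.1282       424.1282
  2       450.00       399.7438       799.4876
  3       450.00       376.7614     1,130.2841
  4       450.00       355.1003     1,420.4010
  5       450.00       334.6845     1,673.4225
  6       450.00       315.4425     1,892.6550
  7       450.00       297.3068     2,081.1475
  8       450.00       280.2138     2,241.7100
  9    10,450.00     6,133.0688    55,197.6190
  Σ                  8,916.4499    66,860.8550
Price P = Σ PV = 8,916.4499.
Macaulay duration = Σ(t·PV) / P = 66,860.8550 / 8,916.4499 = 7.49860 years.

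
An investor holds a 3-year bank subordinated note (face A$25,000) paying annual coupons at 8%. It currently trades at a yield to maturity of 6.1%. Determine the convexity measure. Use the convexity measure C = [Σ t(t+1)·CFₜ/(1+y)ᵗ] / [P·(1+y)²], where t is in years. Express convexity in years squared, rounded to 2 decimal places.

With y = 0.061:
  t   CF        PV=CF/(1+0.061)^t    t·PV        t(t+1)·PV
  1     2,000.00     1,885.0141     1,885.0141       3,770.0283
  2     2,000.00     1,776.6391     3,553.2783      10,659.8349
  3    27,000.00    22,605.6819    67,817.0458     271,268.1831
  Σ                 26,267.3352    73,255.3382     285,698.0462
P = 26,267.3352.
Convexity = Σ t(t+1)·PV / [P·(1+y)²] = 285,698.0462 / (26,267.3352 × 1.125721) = 9.66185.

9.66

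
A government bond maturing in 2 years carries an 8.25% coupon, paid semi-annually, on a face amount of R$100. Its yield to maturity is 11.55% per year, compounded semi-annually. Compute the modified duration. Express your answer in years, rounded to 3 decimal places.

1.778 years

Periodic yield y = 0.05775. First find Macaulay duration:
  t   CF        PV=CF/(1+0.05775)^t    t·PV
  1        4.125         3.8998         3.8998
  2        4.125         3.6869         7.3737
  3        4.125         3.4856        10.4567
  4      104.125        83.1808       332.7230
  Σ                     94.2530       354.4533
P = 94.2530; Macaulay duration = 354.4533 / 94.2530 = 3.76066 half-year periods = 1.88033 years.
Modified duration = D_Mac / (1 + y) = 1.88033 / 1.05775 = 1.77767 years.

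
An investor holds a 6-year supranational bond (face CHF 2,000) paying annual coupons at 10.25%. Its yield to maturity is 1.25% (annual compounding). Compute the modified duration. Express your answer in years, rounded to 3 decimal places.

Periodic yield y = 0.0125. First find Macaulay duration:
  t   CF        PV=CF/(1+0.0125)^t    t·PV
  1       205.00       202.4691       202.4691
  2       205.00       199.9695       399.9390
  3       205.00       197.5008       592.5023
  4       205.00       195.0625       780.2499
  5       205.00       192.6543       963.2715
  6     2,205.00     2,046.6256    12,279.7536
  Σ                  3,034.2818    15,218.1854
P = 3,034.2818; Macaulay duration = 15,218.1854 / 3,034.2818 = 5.01542 years.
Modified duration = D_Mac / (1 + y) = 5.01542 / 1.0125 = 4.95350 years.

4.953 years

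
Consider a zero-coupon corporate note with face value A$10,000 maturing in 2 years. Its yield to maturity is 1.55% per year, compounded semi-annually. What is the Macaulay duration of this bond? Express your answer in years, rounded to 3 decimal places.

A zero-coupon bond has a single cash flow at maturity, so its Macaulay duration equals its maturity: 2 years.
(Equivalently: 4 semi-annual periods ÷ 2 = 2 years.)

2.000 years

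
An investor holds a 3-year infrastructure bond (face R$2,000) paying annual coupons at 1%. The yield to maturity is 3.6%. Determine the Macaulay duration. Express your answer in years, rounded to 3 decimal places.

2.969 years

Periodic yield y = 0.036. Discount each cash flow and weight by its year:
  t   CF        PV=CF/(1+0.036)^t    t·PV
  1        20.00        19.3050        19.3050
  2        20.00        18.6342        37.2684
  3     2,020.00     1,816.6535     5,449.9605
  Σ                  1,854.5927     5,506.5339
Price P = Σ PV = 1,854.5927.
Macaulay duration = Σ(t·PV) / P = 5,506.5339 / 1,854.5927 = 2.96913 years.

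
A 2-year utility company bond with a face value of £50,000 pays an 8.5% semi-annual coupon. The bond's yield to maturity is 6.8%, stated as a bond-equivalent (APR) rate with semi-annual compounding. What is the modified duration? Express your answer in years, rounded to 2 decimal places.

1.82 years

Periodic yield y = 0.034. First find Macaulay duration:
  t   CF        PV=CF/(1+0.034)^t    t·PV
  1     2,125.00     2,055.1257     2,055.1257
  2     2,125.00     1,987.5491     3,975.0981
  3     2,125.00     1,922.1944     5,766.5833
  4    52,125.00    45,599.9024   182,399.6095
  Σ                 51,564.7716   194,196.4167
P = 51,564.7716; Macaulay duration = 194,196.4167 / 51,564.7716 = 3.76607 half-year periods = 1.88303 years.
Modified duration = D_Mac / (1 + y) = 1.88303 / 1.034 = 1.82112 years.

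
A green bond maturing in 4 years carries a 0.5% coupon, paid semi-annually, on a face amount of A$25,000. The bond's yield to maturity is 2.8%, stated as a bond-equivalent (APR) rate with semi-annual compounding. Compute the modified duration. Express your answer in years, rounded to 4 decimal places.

Periodic yield y = 0.014. First find Macaulay duration:
  t   CF        PV=CF/(1+0.014)^t    t·PV
  1        62.50        61.6371        61.6371
  2        62.50        60.7861       121.5722
  3        62.50        59.9468       179.8405
  4        62.50        59.1192       236.4766
  5        62.50        58.3029       291.5146
  6        62.50        57.4979       344.9876
  7        62.50        56.7041       396.9286
  8    25,062.50    22,424.3958   179,395.1663
  Σ                 22,838.3898   181,028.1234
P = 22,838.3898; Macaulay duration = 181,028.1234 / 22,838.3898 = 7.92648 half-year periods = 3.96324 years.
Modified duration = D_Mac / (1 + y) = 3.96324 / 1.014 = 3.90852 years.

3.9085 years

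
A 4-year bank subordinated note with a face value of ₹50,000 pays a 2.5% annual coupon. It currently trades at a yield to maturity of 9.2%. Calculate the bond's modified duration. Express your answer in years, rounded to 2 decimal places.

Periodic yield y = 0.092. First find Macaulay duration:
  t   CF        PV=CF/(1+0.092)^t    t·PV
  1     1,250.00     1,144.6886     1,144.6886
  2     1,250.00     1,048.2497     2,096.4993
  3     1,250.00       959.9356     2,879.8068
  4    51,250.00    36,041.5381   144,166.1523
  Σ                 39,194.4120   150,287.1471
P = 39,194.4120; Macaulay duration = 150,287.1471 / 39,194.4120 = 3.83440 years.
Modified duration = D_Mac / (1 + y) = 3.83440 / 1.092 = 3.51136 years.

3.51 years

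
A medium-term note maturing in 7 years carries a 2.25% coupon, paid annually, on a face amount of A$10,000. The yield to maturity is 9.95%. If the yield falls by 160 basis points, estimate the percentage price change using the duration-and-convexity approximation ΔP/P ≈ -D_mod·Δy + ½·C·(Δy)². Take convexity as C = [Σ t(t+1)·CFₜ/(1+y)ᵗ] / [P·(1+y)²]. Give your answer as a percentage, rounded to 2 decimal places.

+9.85%

With y = 0.0995:
  t   CF        PV=CF/(1+0.0995)^t    t·PV        t(t+1)·PV
  1       225.00       204.6385       204.6385         409.2769
  2       225.00       186.1196       372.2391       1,116.7174
  3       225.00       169.2766       507.8297       2,031.3187
  4       225.00       153.9578       615.8310       3,079.1552
  5       225.00       140.0252       700.1262       4,200.7574
  6       225.00       127.3536       764.1214       5,348.8498
  7    10,225.00     5,263.7673    36,846.3710     294,770.9681
  Σ                  6,245.1385    40,011.1570     310,957.0437
P = 6,245.1385; D_Mac = 6.40677 yrs; D_mod = 5.82698 yrs; C = 41.18773.
Duration effect: -5.82698 × (-0.016) = +0.093232
Convexity effect: 0.5 × 41.18773 × (-0.016)² = +0.0052720
ΔP/P ≈ +0.093232 + 0.0052720 = +0.098504 = +9.8504%.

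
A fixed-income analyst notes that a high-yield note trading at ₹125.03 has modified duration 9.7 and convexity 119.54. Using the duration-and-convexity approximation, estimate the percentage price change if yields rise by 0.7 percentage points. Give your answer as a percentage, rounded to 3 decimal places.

Duration effect: -D_mod·Δy = -9.7 × (+0.007) = -0.067900
Convexity effect: ½·C·(Δy)² = 0.5 × 119.54 × (0.007)² = +0.00292873
ΔP/P ≈ -0.067900 + 0.00292873 = -0.06497127
= -6.497127%.

-6.497%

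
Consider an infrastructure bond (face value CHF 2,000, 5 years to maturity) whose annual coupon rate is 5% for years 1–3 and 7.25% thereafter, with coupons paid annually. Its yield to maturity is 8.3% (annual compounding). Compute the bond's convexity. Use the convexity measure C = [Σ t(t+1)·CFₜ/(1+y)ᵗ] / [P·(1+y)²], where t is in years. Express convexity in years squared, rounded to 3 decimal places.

With y = 0.083:
  t   CF        PV=CF/(1+0.083)^t    t·PV        t(t+1)·PV
  1       100.00        92.3361        92.3361         184.6722
  2       100.00        85.2596       170.5191         511.5574
  3       100.00        78.7254       236.1761         944.7043
  4       145.00       105.4033       421.6132       2,108.0658
  5     2,145.00     1,439.7431     7,198.7156      43,192.2938
  Σ                  1,801.4674     8,119.3601      46,941.2934
P = 1,801.4674.
Convexity = Σ t(t+1)·PV / [P·(1+y)²] = 46,941.2934 / (1,801.4674 × 1.172889) = 22.21630.

22.216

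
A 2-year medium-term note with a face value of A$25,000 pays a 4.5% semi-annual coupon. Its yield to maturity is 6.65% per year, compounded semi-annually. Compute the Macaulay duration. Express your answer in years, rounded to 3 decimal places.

1.933 years

Periodic yield y = 0.03325. Discount each cash flow and weight by its period:
  t   CF        PV=CF/(1+0.03325)^t    t·PV
  1       562.50       544.3987       544.3987
  2       562.50       526.8800     1,053.7600
  3       562.50       509.9250     1,529.7749
  4    25,562.50    22,427.5415    89,710.1661
  Σ                 24,008.7452    92,838.0998
Price P = Σ PV = 24,008.7452.
Macaulay duration = Σ(t·PV) / P = 92,838.0998 / 24,008.7452 = 3.86685 half-year periods.
In years: 3.86685 / 2 = 1.93342 years.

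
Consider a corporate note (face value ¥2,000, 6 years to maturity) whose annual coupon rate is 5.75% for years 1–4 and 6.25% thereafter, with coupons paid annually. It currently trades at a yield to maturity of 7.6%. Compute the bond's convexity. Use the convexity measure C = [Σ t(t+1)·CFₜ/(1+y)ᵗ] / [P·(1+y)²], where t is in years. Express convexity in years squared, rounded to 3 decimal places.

With y = 0.076:
  t   CF        PV=CF/(1+0.076)^t    t·PV        t(t+1)·PV
  1       115.00       106.8773       106.8773         213.7546
  2       115.00        99.3284       198.6567         595.9702
  3       115.00        92.3126       276.9378       1,107.7513
  4       115.00        85.7924       343.1696       1,715.8478
  5       125.00        86.6660       433.3299       2,599.9794
  6     2,125.00     1,369.2581     8,215.5484      57,508.8386
  Σ                  1,840.2347     9,574.5197      63,742.1419
P = 1,840.2347.
Convexity = Σ t(t+1)·PV / [P·(1+y)²] = 63,742.1419 / (1,840.2347 × 1.157776) = 29.91775.

29.918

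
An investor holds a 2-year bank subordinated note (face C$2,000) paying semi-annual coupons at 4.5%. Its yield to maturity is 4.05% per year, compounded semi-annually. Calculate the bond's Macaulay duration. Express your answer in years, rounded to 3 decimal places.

1.935 years

Periodic yield y = 0.02025. Discount each cash flow and weight by its period:
  t   CF        PV=CF/(1+0.02025)^t    t·PV
  1        45.00        44.1068        44.1068
  2        45.00        43.2314        86.4628
  3        45.00        42.3733       127.1200
  4     2,045.00     1,887.4128     7,549.6512
  Σ                  2,017.1244     7,807.3409
Price P = Σ PV = 2,017.1244.
Macaulay duration = Σ(t·PV) / P = 7,807.3409 / 2,017.1244 = 3.87053 half-year periods.
In years: 3.87053 / 2 = 1.93527 years.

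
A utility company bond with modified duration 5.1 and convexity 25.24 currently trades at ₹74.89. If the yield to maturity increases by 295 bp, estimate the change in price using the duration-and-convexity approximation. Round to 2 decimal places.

Duration effect: -D_mod·Δy = -5.1 × (+0.0295) = -0.150450
Convexity effect: ½·C·(Δy)² = 0.5 × 25.24 × (0.0295)² = +0.010982555
ΔP/P ≈ -0.150450 + 0.010982555 = -0.139467445
ΔP ≈ 74.89 × (-0.139467445) = -10.44471695605.

-₹10.44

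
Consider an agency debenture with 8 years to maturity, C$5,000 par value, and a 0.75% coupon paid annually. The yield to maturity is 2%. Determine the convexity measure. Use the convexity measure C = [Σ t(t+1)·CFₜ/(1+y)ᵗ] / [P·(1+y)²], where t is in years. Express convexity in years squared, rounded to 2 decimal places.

66.70

With y = 0.02:
  t   CF        PV=CF/(1+0.02)^t    t·PV        t(t+1)·PV
  1        37.50        36.7647        36.7647          73.5294
  2        37.50        36.0438        72.0877         216.2630
  3        37.50        35.3371       106.0113         424.0451
  4        37.50        34.6442       138.5768         692.8841
  5        37.50        33.9649       169.8245       1,018.9472
  6        37.50        33.2989       199.7936       1,398.5549
  7        37.50        32.6460       228.5220       1,828.1764
  8     5,037.50     4,299.4577    34,395.6620     309,560.9576
  Σ                  4,542.1574    35,347.2425     315,213.3576
P = 4,542.1574.
Convexity = Σ t(t+1)·PV / [P·(1+y)²] = 315,213.3576 / (4,542.1574 × 1.040400) = 66.70250.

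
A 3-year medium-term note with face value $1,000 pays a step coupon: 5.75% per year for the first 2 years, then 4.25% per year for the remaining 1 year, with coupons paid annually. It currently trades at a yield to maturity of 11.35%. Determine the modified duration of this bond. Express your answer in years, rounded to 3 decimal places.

2.537 years

Periodic yield y = 0.1135. First find Macaulay duration:
  t   CF        PV=CF/(1+0.1135)^t    t·PV
  1        57.50        51.6390        51.6390
  2        57.50        46.3754        92.7507
  3     1,042.50       755.1016     2,265.3048
  Σ                    853.1160     2,409.6946
P = 853.1160; Macaulay duration = 2,409.6946 / 853.1160 = 2.82458 years.
Modified duration = D_Mac / (1 + y) = 2.82458 / 1.1135 = 2.53667 years.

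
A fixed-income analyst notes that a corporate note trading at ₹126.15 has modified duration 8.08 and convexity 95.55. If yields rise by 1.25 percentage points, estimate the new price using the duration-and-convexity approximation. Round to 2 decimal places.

₹114.35

Duration effect: -D_mod·Δy = -8.08 × (+0.0125) = -0.101000
Convexity effect: ½·C·(Δy)² = 0.5 × 95.55 × (0.0125)² = +0.00746484375
ΔP/P ≈ -0.101000 + 0.00746484375 = -0.09353515625
New price ≈ 126.15 × (1 - 0.09353515625) = 114.3505400390625.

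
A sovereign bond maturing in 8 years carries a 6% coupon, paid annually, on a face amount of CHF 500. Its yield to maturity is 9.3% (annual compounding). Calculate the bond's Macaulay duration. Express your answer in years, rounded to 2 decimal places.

Periodic yield y = 0.093. Discount each cash flow and weight by its year:
  t   CF        PV=CF/(1+0.093)^t    t·PV
  1        30.00        27.4474        27.4474
  2        30.00        25.1120        50.2240
  3        30.00        22.9753        68.9258
  4        30.00        21.0204        84.0815
  5        30.00        19.2318        96.1591
  6        30.00        17.5954       105.5727
  7        30.00        16.0983       112.6881
  8       530.00       260.2044     2,081.6349
  Σ                    409.6850     2,626.7335
Price P = Σ PV = 409.6850.
Macaulay duration = Σ(t·PV) / P = 2,626.7335 / 409.6850 = 6.41159 years.

6.41 years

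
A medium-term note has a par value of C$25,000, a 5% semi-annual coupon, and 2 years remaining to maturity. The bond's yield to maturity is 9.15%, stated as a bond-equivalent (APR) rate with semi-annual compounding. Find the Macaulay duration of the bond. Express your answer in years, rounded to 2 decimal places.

1.92 years

Periodic yield y = 0.04575. Discount each cash flow and weight by its period:
  t   CF        PV=CF/(1+0.04575)^t    t·PV
  1       625.00       597.6572       597.6572
  2       625.00       571.5106     1,143.0212
  3       625.00       546.5078     1,639.5235
  4    25,625.00    21,426.5565    85,706.2261
  Σ                 23,142.2321    89,086.4280
Price P = Σ PV = 23,142.2321.
Macaulay duration = Σ(t·PV) / P = 89,086.4280 / 23,142.2321 = 3.84952 half-year periods.
In years: 3.84952 / 2 = 1.92476 years.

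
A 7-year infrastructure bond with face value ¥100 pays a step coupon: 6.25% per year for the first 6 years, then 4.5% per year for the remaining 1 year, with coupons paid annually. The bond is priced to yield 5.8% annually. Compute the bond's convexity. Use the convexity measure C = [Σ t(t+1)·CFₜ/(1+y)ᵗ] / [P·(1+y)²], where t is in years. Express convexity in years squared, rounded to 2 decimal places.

With y = 0.058:
  t   CF        PV=CF/(1+0.058)^t    t·PV        t(t+1)·PV
  1         6.25         5.9074         5.9074          11.8147
  2         6.25         5.5835        11.1671          33.5012
  3         6.25         5.2774        15.8323          63.3292
  4         6.25         4.9881        19.9525          99.7625
  5         6.25         4.7147        23.5734         141.4402
  6         6.25         4.4562        26.7373         187.1610
  7       104.50        70.4233       492.9634       3,943.7070
  Σ                    101.3507       596.1333       4,480.7159
P = 101.3507.
Convexity = Σ t(t+1)·PV / [P·(1+y)²] = 4,480.7159 / (101.3507 × 1.119364) = 39.49566.

39.50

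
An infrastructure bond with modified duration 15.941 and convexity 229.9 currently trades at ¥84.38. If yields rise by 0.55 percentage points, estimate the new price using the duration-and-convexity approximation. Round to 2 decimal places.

Duration effect: -D_mod·Δy = -15.941 × (+0.0055) = -0.0876755
Convexity effect: ½·C·(Δy)² = 0.5 × 229.9 × (0.0055)² = +0.0034772375
ΔP/P ≈ -0.0876755 + 0.0034772375 = -0.0841982625
New price ≈ 84.38 × (1 - 0.0841982625) = 77.27535061025.

¥77.28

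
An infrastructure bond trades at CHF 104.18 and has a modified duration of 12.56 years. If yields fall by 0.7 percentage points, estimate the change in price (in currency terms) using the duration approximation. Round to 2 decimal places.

Duration approximation: ΔP/P ≈ -D_mod · Δy = -12.56 × (-0.007) = +0.087920.
ΔP ≈ 104.18 × (+0.087920) = +9.1595056.

+CHF 9.16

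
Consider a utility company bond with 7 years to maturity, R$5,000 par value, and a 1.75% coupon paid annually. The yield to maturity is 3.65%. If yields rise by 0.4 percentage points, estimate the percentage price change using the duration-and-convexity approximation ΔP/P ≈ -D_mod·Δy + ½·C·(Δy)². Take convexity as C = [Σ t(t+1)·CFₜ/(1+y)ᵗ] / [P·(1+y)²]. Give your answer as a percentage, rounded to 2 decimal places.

-2.52%

With y = 0.0365:
  t   CF        PV=CF/(1+0.0365)^t    t·PV        t(t+1)·PV
  1        87.50        84.4187        84.4187         168.8374
  2        87.50        81.4459       162.8919         488.6756
  3        87.50        78.5778       235.7335         942.9342
  4        87.50        75.8108       303.2430       1,516.2151
  5        87.50        73.1411       365.7055       2,194.2332
  6        87.50        70.5655       423.3928       2,963.7496
  7     5,087.50     3,958.3963    27,708.7744     221,670.1955
  Σ                  4,422.3562    29,284.1599     229,944.8406
P = 4,422.3562; D_Mac = 6.62185 yrs; D_mod = 6.38866 yrs; C = 48.39844.
Duration effect: -6.38866 × (+0.004) = -0.025555
Convexity effect: 0.5 × 48.39844 × (0.004)² = +0.0003872
ΔP/P ≈ -0.025555 + 0.0003872 = -0.025167 = -2.5167%.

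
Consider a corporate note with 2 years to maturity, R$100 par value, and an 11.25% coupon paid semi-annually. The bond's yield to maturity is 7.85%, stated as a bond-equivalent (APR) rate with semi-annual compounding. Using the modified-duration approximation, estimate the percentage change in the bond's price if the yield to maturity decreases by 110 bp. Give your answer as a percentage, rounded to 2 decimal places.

Periodic yield y = 0.03925. Modified duration first:
  t   CF        PV=CF/(1+0.03925)^t    t·PV
  1        5.625         5.4126         5.4126
  2        5.625         5.2081        10.4163
  3        5.625         5.0114        15.0343
  4      105.625        90.5496       362.1984
  Σ                    106.1817       393.0616
P = 106.1817; D_Mac = 3.70178 half-year periods = 1.85089 yrs; D_mod = 1.85089/(1+0.03925) = 1.78099 yrs.
ΔP/P ≈ -D_mod · Δy = -1.78099 × (-0.011) = +0.019591 = +1.9591%.

+1.96%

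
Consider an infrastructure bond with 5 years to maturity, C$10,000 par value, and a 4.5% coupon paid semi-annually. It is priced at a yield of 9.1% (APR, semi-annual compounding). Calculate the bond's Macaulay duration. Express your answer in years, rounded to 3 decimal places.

Periodic yield y = 0.0455. Discount each cash flow and weight by its period:
  t   CF        PV=CF/(1+0.0455)^t    t·PV
  1       225.00       215.2080       215.2080
  2       225.00       205.8422       411.6844
  3       225.00       196.8840       590.6520
  4       225.00       188.3156       753.2625
  5       225.00       180.1202       900.6008
  6       225.00       172.2814     1,033.6882
  7       225.00       164.7837     1,153.4859
  8       225.00       157.6123     1,260.8987
  9       225.00       150.7531     1,356.7777
  10   10,225.00     6,552.7401    65,527.4013
  Σ                  8,184.5406    73,203.6596
Price P = Σ PV = 8,184.5406.
Macaulay duration = Σ(t·PV) / P = 73,203.6596 / 8,184.5406 = 8.94414 half-year periods.
In years: 8.94414 / 2 = 4.47207 years.

4.472 years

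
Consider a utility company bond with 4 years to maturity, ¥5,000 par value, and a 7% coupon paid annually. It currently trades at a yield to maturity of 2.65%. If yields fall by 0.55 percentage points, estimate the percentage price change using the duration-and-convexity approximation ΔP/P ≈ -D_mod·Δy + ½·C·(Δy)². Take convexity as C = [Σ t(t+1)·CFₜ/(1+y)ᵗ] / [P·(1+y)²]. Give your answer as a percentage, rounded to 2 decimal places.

With y = 0.0265:
  t   CF        PV=CF/(1+0.0265)^t    t·PV        t(t+1)·PV
  1       350.00       340.9644       340.9644         681.9289
  2       350.00       332.1621       664.3243       1,992.9729
  3       350.00       323.5871       970.7613       3,883.0451
  4     5,350.00     4,818.5677    19,274.2709      96,371.3545
  Σ                  5,815.2814    21,250.3209     102,929.3013
P = 5,815.2814; D_Mac = 3.65422 yrs; D_mod = 3.55988 yrs; C = 16.79772.
Duration effect: -3.55988 × (-0.0055) = +0.019579
Convexity effect: 0.5 × 16.79772 × (-0.0055)² = +0.0002541
ΔP/P ≈ +0.019579 + 0.0002541 = +0.019833 = +1.9833%.

+1.98%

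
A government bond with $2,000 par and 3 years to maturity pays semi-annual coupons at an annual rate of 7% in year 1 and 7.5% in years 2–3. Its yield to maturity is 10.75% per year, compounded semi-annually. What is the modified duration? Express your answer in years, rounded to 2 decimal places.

Periodic yield y = 0.05375. First find Macaulay duration:
  t   CF        PV=CF/(1+0.05375)^t    t·PV
  1        70.00        66.4294        66.4294
  2        70.00        63.0410       126.0819
  3        75.00        64.0986       192.2958
  4        75.00        60.8290       243.3161
  5        75.00        57.7262       288.6312
  6     2,075.00     1,515.6278     9,093.7671
  Σ                  1,827.7521    10,010.5216
P = 1,827.7521; Macaulay duration = 10,010.5216 / 1,827.7521 = 5.47696 half-year periods = 2.73848 years.
Modified duration = D_Mac / (1 + y) = 2.73848 / 1.05375 = 2.59879 years.

2.60 years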